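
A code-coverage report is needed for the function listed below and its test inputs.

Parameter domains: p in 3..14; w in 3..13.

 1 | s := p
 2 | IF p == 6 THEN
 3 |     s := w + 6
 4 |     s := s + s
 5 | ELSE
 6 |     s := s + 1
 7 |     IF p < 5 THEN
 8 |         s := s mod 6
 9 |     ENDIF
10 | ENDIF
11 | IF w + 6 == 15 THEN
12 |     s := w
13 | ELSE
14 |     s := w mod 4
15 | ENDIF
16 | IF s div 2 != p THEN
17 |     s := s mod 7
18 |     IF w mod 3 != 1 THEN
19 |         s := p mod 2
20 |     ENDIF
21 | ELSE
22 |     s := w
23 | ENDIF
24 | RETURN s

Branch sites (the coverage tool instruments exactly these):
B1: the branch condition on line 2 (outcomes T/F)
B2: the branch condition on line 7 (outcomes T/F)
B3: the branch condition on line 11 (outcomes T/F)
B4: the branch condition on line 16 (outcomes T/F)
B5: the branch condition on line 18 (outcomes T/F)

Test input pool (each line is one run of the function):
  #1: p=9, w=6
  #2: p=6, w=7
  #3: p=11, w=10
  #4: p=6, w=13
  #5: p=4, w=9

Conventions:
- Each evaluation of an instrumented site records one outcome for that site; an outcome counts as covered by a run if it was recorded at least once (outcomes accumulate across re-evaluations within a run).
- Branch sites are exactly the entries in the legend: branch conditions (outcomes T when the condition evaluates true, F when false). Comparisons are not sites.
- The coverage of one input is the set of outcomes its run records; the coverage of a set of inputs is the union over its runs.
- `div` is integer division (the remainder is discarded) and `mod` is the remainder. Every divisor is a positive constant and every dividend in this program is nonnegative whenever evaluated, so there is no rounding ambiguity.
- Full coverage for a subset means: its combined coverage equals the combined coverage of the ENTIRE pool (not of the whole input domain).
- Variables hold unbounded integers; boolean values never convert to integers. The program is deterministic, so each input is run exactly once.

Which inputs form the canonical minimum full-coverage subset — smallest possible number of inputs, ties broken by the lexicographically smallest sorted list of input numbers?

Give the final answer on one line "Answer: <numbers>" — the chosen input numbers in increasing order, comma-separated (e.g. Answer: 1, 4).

input #1 (p=9, w=6): events B1->F, B2->F, B3->F, B4->T, B5->T; covers B1=F, B2=F, B3=F, B4=T, B5=T
input #2 (p=6, w=7): events B1->T, B3->F, B4->T, B5->F; covers B1=T, B3=F, B4=T, B5=F
input #3 (p=11, w=10): events B1->F, B2->F, B3->F, B4->T, B5->F; covers B1=F, B2=F, B3=F, B4=T, B5=F
input #4 (p=6, w=13): events B1->T, B3->F, B4->T, B5->F; covers B1=T, B3=F, B4=T, B5=F
input #5 (p=4, w=9): events B1->F, B2->T, B3->T, B4->F; covers B1=F, B2=T, B3=T, B4=F
pool-wide coverage (10 outcomes): B1=T, B1=F, B2=T, B2=F, B3=T, B3=F, B4=T, B4=F, B5=T, B5=F
no size-1 subset reaches all 10 outcomes (best union: 5/10)
no size-2 subset reaches all 10 outcomes (best union: 8/10)
size 3: inputs {1, 2, 5} cover all 10 outcomes, and no lexicographically smaller subset of this size does

Answer: 1, 2, 5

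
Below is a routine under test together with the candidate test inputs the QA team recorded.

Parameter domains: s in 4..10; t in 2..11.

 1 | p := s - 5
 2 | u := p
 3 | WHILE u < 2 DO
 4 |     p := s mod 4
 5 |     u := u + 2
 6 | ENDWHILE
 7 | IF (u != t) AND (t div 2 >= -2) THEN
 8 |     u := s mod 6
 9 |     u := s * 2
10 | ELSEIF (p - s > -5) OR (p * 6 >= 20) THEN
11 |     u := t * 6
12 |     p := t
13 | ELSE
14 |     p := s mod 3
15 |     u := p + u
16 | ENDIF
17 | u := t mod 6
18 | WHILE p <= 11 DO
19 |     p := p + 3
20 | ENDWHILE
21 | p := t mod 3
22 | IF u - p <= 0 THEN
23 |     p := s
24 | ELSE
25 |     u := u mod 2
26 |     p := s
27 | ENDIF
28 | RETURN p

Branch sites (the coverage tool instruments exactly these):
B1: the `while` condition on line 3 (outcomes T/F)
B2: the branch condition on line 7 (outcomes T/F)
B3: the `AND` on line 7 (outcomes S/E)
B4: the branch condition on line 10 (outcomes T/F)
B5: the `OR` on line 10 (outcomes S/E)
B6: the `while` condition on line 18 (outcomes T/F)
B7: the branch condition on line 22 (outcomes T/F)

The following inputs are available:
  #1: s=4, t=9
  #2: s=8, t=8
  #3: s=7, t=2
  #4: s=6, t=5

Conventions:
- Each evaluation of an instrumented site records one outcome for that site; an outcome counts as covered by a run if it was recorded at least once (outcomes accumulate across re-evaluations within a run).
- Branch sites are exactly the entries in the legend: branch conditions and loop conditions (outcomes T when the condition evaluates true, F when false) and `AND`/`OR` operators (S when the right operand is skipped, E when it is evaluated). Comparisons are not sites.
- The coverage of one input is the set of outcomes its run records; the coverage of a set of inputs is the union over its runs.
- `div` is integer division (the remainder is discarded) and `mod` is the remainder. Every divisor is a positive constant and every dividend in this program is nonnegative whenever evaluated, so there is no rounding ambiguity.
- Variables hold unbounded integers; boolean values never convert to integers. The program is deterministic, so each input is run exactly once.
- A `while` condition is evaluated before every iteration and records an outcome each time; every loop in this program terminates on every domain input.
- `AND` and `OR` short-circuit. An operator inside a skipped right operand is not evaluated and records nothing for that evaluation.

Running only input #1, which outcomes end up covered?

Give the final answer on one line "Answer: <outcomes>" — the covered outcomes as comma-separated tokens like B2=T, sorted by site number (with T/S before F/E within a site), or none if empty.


Simulating input #1 (s=4, t=9) step by step:
  B1->T, B1->T, B1->F, B3->E, B2->T, B6->T, B6->T, B6->T, B6->T, B6->F
  B7->F
collecting distinct outcomes: B1=T, B1=F, B2=T, B3=E, B6=T, B6=F, B7=F
Answer: B1=T, B1=F, B2=T, B3=E, B6=T, B6=F, B7=F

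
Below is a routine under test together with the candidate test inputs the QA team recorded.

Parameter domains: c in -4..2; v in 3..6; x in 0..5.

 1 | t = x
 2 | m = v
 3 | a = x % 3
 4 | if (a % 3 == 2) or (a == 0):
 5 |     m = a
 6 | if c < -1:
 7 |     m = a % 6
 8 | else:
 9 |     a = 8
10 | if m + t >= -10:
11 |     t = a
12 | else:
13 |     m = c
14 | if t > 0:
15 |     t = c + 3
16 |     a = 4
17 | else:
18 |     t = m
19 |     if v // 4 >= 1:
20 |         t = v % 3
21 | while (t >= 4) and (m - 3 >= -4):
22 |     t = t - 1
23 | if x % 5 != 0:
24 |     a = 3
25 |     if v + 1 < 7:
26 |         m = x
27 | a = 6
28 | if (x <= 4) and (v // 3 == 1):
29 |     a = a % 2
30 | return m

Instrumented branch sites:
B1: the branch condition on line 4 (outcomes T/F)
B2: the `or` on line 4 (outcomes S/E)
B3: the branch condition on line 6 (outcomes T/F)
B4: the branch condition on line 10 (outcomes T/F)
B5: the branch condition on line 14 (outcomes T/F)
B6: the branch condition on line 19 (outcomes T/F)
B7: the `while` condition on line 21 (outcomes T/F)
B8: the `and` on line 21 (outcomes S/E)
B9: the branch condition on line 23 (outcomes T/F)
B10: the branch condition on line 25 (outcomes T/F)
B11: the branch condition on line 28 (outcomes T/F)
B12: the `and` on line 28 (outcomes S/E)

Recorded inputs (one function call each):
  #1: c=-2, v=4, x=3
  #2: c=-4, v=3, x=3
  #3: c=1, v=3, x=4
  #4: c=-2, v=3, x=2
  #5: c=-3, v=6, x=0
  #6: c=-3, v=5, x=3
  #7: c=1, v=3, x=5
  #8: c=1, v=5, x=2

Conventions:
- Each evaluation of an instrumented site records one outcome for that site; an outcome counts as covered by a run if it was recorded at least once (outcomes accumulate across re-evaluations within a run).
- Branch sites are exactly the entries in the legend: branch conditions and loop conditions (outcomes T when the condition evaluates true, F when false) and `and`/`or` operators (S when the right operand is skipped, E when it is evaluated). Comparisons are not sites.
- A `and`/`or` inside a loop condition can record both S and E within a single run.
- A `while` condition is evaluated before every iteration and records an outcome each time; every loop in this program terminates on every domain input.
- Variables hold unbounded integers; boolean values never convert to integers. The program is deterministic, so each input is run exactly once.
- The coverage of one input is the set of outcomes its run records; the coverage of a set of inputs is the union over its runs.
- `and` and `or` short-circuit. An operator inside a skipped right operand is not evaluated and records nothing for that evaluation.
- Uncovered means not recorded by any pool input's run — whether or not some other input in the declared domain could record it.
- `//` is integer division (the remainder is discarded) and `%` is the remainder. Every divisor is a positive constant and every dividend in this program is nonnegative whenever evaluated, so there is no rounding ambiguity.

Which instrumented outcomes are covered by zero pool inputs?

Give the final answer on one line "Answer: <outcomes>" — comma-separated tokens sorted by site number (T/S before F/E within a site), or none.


run #1 (c=-2, v=4, x=3) runs B2->E, B1->T, B3->T, B4->T, B5->F, B6->T, B8->S, B7->F, B9->T, B10->T, B12->E, B11->T; records B1=T, B2=E, B3=T, B4=T, B5=F, B6=T, B7=F, B8=S, B9=T, B10=T, B11=T, B12=E
run #2 (c=-4, v=3, x=3) runs B2->E, B1->T, B3->T, B4->T, B5->F, B6->F, B8->S, B7->F, B9->T, B10->T, B12->E, B11->T; records B1=T, B2=E, B3=T, B4=T, B5=F, B6=F, B7=F, B8=S, B9=T, B10=T, B11=T, B12=E
run #3 (c=1, v=3, x=4) runs B2->E, B1->F, B3->F, B4->T, B5->T, B8->E, B7->T, B8->S, B7->F, B9->T, B10->T, B12->E, B11->T; records B1=F, B2=E, B3=F, B4=T, B5=T, B7=T, B7=F, B8=S, B8=E, B9=T, B10=T, B11=T, B12=E
run #4 (c=-2, v=3, x=2) runs B2->S, B1->T, B3->T, B4->T, B5->T, B8->S, B7->F, B9->T, B10->T, B12->E, B11->T; records B1=T, B2=S, B3=T, B4=T, B5=T, B7=F, B8=S, B9=T, B10=T, B11=T, B12=E
run #5 (c=-3, v=6, x=0) runs B2->E, B1->T, B3->T, B4->T, B5->F, B6->T, B8->S, B7->F, B9->F, B12->E, B11->F; records B1=T, B2=E, B3=T, B4=T, B5=F, B6=T, B7=F, B8=S, B9=F, B11=F, B12=E
run #6 (c=-3, v=5, x=3) runs B2->E, B1->T, B3->T, B4->T, B5->F, B6->T, B8->S, B7->F, B9->T, B10->T, B12->E, B11->T; records B1=T, B2=E, B3=T, B4=T, B5=F, B6=T, B7=F, B8=S, B9=T, B10=T, B11=T, B12=E
run #7 (c=1, v=3, x=5) runs B2->S, B1->T, B3->F, B4->T, B5->T, B8->E, B7->T, B8->S, B7->F, B9->F, B12->S, B11->F; records B1=T, B2=S, B3=F, B4=T, B5=T, B7=T, B7=F, B8=S, B8=E, B9=F, B11=F, B12=S
run #8 (c=1, v=5, x=2) runs B2->S, B1->T, B3->F, B4->T, B5->T, B8->E, B7->T, B8->S, B7->F, B9->T, B10->T, B12->E, B11->T; records B1=T, B2=S, B3=F, B4=T, B5=T, B7=T, B7=F, B8=S, B8=E, B9=T, B10=T, B11=T, B12=E
union over the pool: B1=T, B1=F, B2=S, B2=E, B3=T, B3=F, B4=T, B5=T, B5=F, B6=T, B6=F, B7=T, B7=F, B8=S, B8=E, B9=T, B9=F, B10=T, B11=T, B11=F, B12=S, B12=E
uncovered (2 of 24): B4=F, B10=F
Answer: B4=F, B10=F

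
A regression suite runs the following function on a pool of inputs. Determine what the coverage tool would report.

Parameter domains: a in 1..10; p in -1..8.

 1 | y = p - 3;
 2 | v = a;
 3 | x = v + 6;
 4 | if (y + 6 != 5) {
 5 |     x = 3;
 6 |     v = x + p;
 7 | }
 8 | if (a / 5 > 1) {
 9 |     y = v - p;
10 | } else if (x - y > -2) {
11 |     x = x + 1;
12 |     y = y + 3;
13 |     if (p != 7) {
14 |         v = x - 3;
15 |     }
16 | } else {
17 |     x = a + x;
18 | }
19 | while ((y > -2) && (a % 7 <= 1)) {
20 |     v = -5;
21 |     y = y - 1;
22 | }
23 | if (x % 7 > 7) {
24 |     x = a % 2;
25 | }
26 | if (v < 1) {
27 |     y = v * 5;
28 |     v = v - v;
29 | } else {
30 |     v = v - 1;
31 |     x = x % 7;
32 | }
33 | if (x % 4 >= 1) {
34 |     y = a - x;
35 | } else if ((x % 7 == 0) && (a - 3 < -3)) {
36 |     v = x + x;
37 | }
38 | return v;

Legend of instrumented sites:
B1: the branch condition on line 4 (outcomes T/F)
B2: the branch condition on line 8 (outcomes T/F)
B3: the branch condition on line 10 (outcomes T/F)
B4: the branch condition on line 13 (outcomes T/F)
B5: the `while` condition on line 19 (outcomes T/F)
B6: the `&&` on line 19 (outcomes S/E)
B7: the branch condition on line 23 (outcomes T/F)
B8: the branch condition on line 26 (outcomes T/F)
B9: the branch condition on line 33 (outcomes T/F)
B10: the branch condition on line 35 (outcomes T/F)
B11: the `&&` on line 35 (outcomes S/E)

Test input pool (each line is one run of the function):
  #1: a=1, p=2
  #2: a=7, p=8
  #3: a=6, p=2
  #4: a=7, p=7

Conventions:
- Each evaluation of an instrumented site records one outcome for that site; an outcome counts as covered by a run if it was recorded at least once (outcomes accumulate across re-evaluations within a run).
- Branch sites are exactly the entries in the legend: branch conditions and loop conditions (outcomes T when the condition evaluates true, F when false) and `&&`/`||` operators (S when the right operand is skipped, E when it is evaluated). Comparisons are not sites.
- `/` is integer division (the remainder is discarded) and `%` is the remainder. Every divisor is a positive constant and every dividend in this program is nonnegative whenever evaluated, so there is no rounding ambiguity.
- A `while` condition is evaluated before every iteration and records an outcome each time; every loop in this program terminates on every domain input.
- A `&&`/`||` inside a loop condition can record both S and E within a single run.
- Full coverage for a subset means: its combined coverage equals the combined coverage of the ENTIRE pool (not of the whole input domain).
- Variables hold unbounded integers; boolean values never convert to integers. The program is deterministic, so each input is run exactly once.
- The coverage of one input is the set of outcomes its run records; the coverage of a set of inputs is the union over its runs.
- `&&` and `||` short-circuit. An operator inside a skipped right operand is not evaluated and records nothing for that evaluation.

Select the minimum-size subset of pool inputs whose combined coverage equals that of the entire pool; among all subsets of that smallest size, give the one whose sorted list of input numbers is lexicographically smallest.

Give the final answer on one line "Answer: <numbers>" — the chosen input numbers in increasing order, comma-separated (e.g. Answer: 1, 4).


input #1 (a=1, p=2): events B1->F, B2->F, B3->T, B4->T, B6->E, B5->T, B6->E, B5->T, B6->E, B5->T, B6->E, B5->T, B6->S, B5->F, ...; covers B1=F, B2=F, B3=T, B4=T, B5=T, B5=F, B6=S, B6=E, B7=F, B8=T, B9=F, B10=F, B11=S
input #2 (a=7, p=8): events B1->T, B2->F, B3->F, B6->E, B5->T, B6->E, B5->T, B6->E, B5->T, B6->E, B5->T, B6->E, B5->T, B6->E, ...; covers B1=T, B2=F, B3=F, B5=T, B5=F, B6=S, B6=E, B7=F, B8=T, B9=T
input #3 (a=6, p=2): events B1->F, B2->F, B3->T, B4->T, B6->E, B5->F, B7->F, B8->F, B9->T; covers B1=F, B2=F, B3=T, B4=T, B5=F, B6=E, B7=F, B8=F, B9=T
input #4 (a=7, p=7): events B1->T, B2->F, B3->T, B4->F, B6->E, B5->T, B6->E, B5->T, B6->E, B5->T, B6->E, B5->T, B6->E, B5->T, ...; covers B1=T, B2=F, B3=T, B4=F, B5=T, B5=F, B6=S, B6=E, B7=F, B8=T, B9=F, B10=F, B11=S
the full pool covers 18 outcomes: B1=T, B1=F, B2=F, B3=T, B3=F, B4=T, B4=F, B5=T, B5=F, B6=S, B6=E, B7=F, B8=T, B8=F, B9=T, B9=F, B10=F, B11=S
no size-1 subset reaches all 18 outcomes (best union: 13/18)
no size-2 subset reaches all 18 outcomes (best union: 17/18)
size 3: inputs {2, 3, 4} cover all 18 outcomes, and no lexicographically smaller subset of this size does
Answer: 2, 3, 4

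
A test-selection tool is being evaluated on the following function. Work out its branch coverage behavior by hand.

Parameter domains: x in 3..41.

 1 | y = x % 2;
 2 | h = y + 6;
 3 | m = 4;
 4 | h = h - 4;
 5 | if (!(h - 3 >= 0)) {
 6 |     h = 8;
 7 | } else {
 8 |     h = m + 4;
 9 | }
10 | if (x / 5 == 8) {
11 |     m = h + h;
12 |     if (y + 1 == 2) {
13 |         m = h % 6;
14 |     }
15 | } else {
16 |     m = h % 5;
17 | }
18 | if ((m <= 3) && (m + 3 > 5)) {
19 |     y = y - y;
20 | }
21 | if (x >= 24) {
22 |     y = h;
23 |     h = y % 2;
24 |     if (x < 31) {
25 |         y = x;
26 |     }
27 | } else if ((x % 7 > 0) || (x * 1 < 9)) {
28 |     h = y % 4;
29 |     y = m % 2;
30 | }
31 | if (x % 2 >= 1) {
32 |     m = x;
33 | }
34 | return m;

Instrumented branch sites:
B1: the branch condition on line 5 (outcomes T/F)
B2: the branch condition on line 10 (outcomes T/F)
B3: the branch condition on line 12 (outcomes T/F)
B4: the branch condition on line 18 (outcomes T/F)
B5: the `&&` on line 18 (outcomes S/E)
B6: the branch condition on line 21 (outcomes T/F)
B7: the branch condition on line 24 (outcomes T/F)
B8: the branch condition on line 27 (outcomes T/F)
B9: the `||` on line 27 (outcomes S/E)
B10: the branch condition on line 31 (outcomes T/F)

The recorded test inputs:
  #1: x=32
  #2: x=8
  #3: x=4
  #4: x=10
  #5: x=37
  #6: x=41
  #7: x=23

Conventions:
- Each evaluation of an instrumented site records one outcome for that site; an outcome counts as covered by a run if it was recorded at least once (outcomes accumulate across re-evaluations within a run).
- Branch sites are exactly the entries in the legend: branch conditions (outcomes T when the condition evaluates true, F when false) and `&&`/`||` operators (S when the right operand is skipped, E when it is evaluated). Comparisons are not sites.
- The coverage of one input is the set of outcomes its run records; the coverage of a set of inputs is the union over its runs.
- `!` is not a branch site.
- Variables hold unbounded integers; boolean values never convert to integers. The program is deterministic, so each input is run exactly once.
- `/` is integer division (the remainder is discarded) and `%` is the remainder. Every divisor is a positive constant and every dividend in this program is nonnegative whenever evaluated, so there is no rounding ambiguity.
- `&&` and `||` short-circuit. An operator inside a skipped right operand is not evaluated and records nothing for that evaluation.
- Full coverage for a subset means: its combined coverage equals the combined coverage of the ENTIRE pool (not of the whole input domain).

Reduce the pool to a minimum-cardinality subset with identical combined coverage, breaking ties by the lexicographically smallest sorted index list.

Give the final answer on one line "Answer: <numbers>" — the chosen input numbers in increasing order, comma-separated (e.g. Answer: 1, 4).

input #1, x=32: outcomes B1=T, B2=F, B4=T, B5=E, B6=T, B7=F, B10=F
input #2, x=8: outcomes B1=T, B2=F, B4=T, B5=E, B6=F, B8=T, B9=S, B10=F
input #3, x=4: outcomes B1=T, B2=F, B4=T, B5=E, B6=F, B8=T, B9=S, B10=F
input #4, x=10: outcomes B1=T, B2=F, B4=T, B5=E, B6=F, B8=T, B9=S, B10=F
input #5, x=37: outcomes B1=F, B2=F, B4=T, B5=E, B6=T, B7=F, B10=T
input #6, x=41: outcomes B1=F, B2=T, B3=T, B4=F, B5=E, B6=T, B7=F, B10=T
input #7, x=23: outcomes B1=F, B2=F, B4=T, B5=E, B6=F, B8=T, B9=S, B10=T
pool-wide coverage (15 outcomes): B1=T, B1=F, B2=T, B2=F, B3=T, B4=T, B4=F, B5=E, B6=T, B6=F, B7=F, B8=T, B9=S, B10=T, B10=F
every size-1 subset falls short of the 15 outcomes (best: 8/15)
the canonical winner is {2, 6}: size 2, full 15-outcome coverage, earliest index list among size-2 covers

Answer: 2, 6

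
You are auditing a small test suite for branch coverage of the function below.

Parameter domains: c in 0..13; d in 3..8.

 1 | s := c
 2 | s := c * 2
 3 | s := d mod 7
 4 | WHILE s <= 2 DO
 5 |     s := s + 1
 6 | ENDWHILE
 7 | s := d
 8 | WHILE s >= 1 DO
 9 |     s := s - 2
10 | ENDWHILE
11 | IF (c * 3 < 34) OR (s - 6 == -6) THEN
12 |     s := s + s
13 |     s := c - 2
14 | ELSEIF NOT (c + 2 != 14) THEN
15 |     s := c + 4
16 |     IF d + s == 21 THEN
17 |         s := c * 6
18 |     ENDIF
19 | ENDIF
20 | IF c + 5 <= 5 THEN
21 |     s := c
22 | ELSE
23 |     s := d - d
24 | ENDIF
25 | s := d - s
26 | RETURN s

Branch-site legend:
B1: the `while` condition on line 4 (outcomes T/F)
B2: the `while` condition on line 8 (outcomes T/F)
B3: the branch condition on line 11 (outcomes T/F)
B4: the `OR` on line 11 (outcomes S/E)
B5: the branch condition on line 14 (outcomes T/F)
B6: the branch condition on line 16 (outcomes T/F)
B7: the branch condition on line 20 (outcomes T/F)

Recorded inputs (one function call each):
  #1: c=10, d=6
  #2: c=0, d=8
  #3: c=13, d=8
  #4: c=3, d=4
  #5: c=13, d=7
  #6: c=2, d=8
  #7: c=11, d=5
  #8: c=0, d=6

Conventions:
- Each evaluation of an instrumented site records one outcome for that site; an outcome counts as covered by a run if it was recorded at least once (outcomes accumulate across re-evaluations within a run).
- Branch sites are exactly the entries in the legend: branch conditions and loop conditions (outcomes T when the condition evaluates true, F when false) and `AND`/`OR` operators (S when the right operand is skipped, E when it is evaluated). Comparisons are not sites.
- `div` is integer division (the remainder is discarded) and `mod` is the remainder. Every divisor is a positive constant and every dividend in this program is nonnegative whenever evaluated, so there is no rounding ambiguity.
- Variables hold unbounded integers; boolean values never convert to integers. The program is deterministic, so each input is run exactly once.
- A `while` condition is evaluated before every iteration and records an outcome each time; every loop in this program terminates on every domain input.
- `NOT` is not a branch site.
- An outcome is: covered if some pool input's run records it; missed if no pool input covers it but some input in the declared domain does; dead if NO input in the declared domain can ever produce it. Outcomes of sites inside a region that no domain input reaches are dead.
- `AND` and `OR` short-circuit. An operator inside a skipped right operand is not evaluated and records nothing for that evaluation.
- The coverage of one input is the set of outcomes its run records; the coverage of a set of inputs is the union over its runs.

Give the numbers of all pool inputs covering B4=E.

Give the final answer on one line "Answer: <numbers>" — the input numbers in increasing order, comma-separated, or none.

input #1 (c=10, d=6): never hits B4=E
input #2 (c=0, d=8): never hits B4=E
input #3 (c=13, d=8): hits B4=E
input #4 (c=3, d=4): never hits B4=E
input #5 (c=13, d=7): hits B4=E
input #6 (c=2, d=8): never hits B4=E
input #7 (c=11, d=5): never hits B4=E
input #8 (c=0, d=6): never hits B4=E

Answer: 3, 5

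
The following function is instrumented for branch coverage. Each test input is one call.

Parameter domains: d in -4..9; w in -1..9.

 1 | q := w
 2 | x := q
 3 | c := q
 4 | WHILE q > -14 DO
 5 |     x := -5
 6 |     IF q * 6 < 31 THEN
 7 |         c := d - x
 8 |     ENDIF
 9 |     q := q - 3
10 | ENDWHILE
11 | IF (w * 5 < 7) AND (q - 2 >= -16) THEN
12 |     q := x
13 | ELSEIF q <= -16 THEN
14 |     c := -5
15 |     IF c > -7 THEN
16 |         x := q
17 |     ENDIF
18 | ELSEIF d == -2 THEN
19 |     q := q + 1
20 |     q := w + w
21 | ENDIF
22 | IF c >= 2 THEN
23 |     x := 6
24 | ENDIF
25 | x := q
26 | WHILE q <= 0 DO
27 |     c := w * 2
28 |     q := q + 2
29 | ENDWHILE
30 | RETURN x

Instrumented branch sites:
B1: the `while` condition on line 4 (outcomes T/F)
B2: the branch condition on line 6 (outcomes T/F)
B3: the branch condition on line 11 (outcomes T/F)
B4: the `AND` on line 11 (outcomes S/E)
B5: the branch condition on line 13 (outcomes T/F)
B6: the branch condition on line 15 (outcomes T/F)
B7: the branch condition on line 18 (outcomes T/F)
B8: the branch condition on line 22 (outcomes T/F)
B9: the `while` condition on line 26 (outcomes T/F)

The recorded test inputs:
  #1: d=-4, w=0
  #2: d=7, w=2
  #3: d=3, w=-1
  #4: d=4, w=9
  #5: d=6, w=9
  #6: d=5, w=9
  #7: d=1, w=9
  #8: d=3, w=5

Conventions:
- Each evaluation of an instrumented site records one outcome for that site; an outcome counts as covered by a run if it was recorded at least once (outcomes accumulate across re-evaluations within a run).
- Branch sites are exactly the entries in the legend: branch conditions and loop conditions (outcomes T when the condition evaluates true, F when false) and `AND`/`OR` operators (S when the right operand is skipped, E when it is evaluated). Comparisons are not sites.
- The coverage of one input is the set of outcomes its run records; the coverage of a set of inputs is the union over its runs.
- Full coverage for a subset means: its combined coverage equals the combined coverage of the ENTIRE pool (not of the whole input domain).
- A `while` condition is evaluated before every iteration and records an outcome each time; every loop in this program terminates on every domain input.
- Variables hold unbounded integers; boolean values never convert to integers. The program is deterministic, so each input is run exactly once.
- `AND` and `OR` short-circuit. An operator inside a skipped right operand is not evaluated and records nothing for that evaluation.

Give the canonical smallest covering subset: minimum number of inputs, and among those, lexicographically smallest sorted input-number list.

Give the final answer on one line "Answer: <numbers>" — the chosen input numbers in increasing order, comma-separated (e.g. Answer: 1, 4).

test 1 (d=-4, w=0) fires B1->T, B2->T, B1->T, B2->T, B1->T, B2->T, B1->T, B2->T, B1->T, B2->T, B1->F, B4->E, B3->F, B5->F, ...; hits B1=T, B1=F, B2=T, B3=F, B4=E, B5=F, B7=F, B8=F, B9=T, B9=F
test 2 (d=7, w=2) fires B1->T, B2->T, B1->T, B2->T, B1->T, B2->T, B1->T, B2->T, B1->T, B2->T, B1->T, B2->T, B1->F, B4->S, ...; hits B1=T, B1=F, B2=T, B3=F, B4=S, B5=T, B6=T, B8=F, B9=T, B9=F
test 3 (d=3, w=-1) fires B1->T, B2->T, B1->T, B2->T, B1->T, B2->T, B1->T, B2->T, B1->T, B2->T, B1->F, B4->E, B3->F, B5->T, ...; hits B1=T, B1=F, B2=T, B3=F, B4=E, B5=T, B6=T, B8=F, B9=T, B9=F
test 4 (d=4, w=9) fires B1->T, B2->F, B1->T, B2->F, B1->T, B2->T, B1->T, B2->T, B1->T, B2->T, B1->T, B2->T, B1->T, B2->T, ...; hits B1=T, B1=F, B2=T, B2=F, B3=F, B4=S, B5=F, B7=F, B8=T, B9=T, B9=F
test 5 (d=6, w=9) fires B1->T, B2->F, B1->T, B2->F, B1->T, B2->T, B1->T, B2->T, B1->T, B2->T, B1->T, B2->T, B1->T, B2->T, ...; hits B1=T, B1=F, B2=T, B2=F, B3=F, B4=S, B5=F, B7=F, B8=T, B9=T, B9=F
test 6 (d=5, w=9) fires B1->T, B2->F, B1->T, B2->F, B1->T, B2->T, B1->T, B2->T, B1->T, B2->T, B1->T, B2->T, B1->T, B2->T, ...; hits B1=T, B1=F, B2=T, B2=F, B3=F, B4=S, B5=F, B7=F, B8=T, B9=T, B9=F
test 7 (d=1, w=9) fires B1->T, B2->F, B1->T, B2->F, B1->T, B2->T, B1->T, B2->T, B1->T, B2->T, B1->T, B2->T, B1->T, B2->T, ...; hits B1=T, B1=F, B2=T, B2=F, B3=F, B4=S, B5=F, B7=F, B8=T, B9=T, B9=F
test 8 (d=3, w=5) fires B1->T, B2->T, B1->T, B2->T, B1->T, B2->T, B1->T, B2->T, B1->T, B2->T, B1->T, B2->T, B1->T, B2->T, ...; hits B1=T, B1=F, B2=T, B3=F, B4=S, B5=T, B6=T, B8=F, B9=T, B9=F
union over all inputs: B1=T, B1=F, B2=T, B2=F, B3=F, B4=S, B4=E, B5=T, B5=F, B6=T, B7=F, B8=T, B8=F, B9=T, B9=F (15 outcomes)
size 1 is not enough: best union over all size-1 subsets is 11/15
size 2: inputs {3, 4} cover all 15 outcomes, and no lexicographically smaller subset of this size does

Answer: 3, 4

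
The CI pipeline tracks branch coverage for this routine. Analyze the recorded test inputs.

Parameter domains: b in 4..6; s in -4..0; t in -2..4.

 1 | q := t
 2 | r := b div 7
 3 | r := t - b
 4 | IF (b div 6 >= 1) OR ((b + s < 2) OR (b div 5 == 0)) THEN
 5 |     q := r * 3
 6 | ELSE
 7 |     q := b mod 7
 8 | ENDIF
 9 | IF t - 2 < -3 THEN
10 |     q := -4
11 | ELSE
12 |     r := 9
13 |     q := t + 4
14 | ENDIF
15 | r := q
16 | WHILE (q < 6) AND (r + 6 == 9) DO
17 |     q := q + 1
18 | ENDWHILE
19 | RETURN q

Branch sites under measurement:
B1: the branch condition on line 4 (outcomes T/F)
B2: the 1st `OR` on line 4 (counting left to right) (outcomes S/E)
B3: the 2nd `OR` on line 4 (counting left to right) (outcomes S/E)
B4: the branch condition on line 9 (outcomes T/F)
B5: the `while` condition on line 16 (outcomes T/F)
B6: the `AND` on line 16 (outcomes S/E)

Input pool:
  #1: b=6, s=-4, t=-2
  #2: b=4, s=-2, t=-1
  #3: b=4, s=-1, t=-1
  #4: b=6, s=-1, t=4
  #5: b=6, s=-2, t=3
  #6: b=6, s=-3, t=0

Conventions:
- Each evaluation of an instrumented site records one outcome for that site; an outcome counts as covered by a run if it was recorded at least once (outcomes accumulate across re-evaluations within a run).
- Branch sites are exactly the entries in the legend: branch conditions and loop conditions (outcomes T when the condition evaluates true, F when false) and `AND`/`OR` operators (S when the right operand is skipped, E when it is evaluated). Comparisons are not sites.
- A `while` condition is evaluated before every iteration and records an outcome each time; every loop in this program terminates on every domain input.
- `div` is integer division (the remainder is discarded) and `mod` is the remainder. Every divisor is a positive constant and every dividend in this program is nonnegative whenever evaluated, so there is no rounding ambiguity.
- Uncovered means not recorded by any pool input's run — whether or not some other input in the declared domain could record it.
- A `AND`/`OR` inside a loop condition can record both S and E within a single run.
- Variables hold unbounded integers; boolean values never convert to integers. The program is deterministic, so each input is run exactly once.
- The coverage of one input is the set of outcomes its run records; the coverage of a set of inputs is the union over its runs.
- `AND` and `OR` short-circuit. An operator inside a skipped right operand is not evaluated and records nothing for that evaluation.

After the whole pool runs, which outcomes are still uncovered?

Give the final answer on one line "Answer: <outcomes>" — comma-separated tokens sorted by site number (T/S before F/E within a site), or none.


test 1 (b=6, s=-4, t=-2) fires B2->S, B1->T, B4->T, B6->E, B5->F; hits B1=T, B2=S, B4=T, B5=F, B6=E
test 2 (b=4, s=-2, t=-1) fires B2->E, B3->E, B1->T, B4->F, B6->E, B5->T, B6->E, B5->T, B6->E, B5->T, B6->S, B5->F; hits B1=T, B2=E, B3=E, B4=F, B5=T, B5=F, B6=S, B6=E
test 3 (b=4, s=-1, t=-1) fires B2->E, B3->E, B1->T, B4->F, B6->E, B5->T, B6->E, B5->T, B6->E, B5->T, B6->S, B5->F; hits B1=T, B2=E, B3=E, B4=F, B5=T, B5=F, B6=S, B6=E
test 4 (b=6, s=-1, t=4) fires B2->S, B1->T, B4->F, B6->S, B5->F; hits B1=T, B2=S, B4=F, B5=F, B6=S
test 5 (b=6, s=-2, t=3) fires B2->S, B1->T, B4->F, B6->S, B5->F; hits B1=T, B2=S, B4=F, B5=F, B6=S
test 6 (b=6, s=-3, t=0) fires B2->S, B1->T, B4->F, B6->E, B5->F; hits B1=T, B2=S, B4=F, B5=F, B6=E
union over the pool: B1=T, B2=S, B2=E, B3=E, B4=T, B4=F, B5=T, B5=F, B6=S, B6=E
uncovered (2 of 12): B1=F, B3=S
Answer: B1=F, B3=S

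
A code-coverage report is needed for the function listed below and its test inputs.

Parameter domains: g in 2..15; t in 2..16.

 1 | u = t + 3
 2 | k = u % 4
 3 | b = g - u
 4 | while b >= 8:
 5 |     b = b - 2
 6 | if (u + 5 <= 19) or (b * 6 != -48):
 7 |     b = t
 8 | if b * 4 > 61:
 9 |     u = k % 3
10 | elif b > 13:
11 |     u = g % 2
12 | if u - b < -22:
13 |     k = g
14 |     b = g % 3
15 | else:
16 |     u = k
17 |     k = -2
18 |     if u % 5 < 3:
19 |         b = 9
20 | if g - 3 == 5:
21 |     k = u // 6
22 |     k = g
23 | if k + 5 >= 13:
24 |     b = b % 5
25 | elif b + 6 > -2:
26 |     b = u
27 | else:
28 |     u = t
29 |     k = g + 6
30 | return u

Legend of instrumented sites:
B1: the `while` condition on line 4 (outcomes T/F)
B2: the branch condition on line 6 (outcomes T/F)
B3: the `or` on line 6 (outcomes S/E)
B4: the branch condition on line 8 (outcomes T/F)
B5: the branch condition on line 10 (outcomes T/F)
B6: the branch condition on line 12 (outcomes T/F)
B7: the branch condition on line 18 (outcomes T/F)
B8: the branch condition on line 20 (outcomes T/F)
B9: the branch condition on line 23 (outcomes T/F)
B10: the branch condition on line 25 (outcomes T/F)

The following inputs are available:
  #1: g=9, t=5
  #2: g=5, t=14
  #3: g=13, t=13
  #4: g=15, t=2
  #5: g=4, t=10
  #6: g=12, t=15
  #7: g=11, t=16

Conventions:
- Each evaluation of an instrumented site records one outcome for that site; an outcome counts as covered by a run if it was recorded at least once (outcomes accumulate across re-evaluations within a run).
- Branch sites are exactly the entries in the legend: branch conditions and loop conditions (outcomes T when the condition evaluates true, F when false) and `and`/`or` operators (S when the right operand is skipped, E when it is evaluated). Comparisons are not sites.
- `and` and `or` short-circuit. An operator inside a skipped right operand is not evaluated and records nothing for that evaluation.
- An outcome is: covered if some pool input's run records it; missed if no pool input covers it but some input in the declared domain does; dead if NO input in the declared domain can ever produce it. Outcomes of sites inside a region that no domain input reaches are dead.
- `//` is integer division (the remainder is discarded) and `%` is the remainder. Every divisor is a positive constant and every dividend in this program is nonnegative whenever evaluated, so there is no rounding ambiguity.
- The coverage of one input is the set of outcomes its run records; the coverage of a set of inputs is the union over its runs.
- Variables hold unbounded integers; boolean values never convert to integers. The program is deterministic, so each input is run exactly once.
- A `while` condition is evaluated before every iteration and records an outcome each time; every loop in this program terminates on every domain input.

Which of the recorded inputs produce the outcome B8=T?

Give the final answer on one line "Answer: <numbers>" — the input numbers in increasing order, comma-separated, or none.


input #1 (g=9, t=5): misses B8=T
input #2 (g=5, t=14): misses B8=T
input #3 (g=13, t=13): misses B8=T
input #4 (g=15, t=2): misses B8=T
input #5 (g=4, t=10): misses B8=T
input #6 (g=12, t=15): misses B8=T
input #7 (g=11, t=16): misses B8=T
Answer: none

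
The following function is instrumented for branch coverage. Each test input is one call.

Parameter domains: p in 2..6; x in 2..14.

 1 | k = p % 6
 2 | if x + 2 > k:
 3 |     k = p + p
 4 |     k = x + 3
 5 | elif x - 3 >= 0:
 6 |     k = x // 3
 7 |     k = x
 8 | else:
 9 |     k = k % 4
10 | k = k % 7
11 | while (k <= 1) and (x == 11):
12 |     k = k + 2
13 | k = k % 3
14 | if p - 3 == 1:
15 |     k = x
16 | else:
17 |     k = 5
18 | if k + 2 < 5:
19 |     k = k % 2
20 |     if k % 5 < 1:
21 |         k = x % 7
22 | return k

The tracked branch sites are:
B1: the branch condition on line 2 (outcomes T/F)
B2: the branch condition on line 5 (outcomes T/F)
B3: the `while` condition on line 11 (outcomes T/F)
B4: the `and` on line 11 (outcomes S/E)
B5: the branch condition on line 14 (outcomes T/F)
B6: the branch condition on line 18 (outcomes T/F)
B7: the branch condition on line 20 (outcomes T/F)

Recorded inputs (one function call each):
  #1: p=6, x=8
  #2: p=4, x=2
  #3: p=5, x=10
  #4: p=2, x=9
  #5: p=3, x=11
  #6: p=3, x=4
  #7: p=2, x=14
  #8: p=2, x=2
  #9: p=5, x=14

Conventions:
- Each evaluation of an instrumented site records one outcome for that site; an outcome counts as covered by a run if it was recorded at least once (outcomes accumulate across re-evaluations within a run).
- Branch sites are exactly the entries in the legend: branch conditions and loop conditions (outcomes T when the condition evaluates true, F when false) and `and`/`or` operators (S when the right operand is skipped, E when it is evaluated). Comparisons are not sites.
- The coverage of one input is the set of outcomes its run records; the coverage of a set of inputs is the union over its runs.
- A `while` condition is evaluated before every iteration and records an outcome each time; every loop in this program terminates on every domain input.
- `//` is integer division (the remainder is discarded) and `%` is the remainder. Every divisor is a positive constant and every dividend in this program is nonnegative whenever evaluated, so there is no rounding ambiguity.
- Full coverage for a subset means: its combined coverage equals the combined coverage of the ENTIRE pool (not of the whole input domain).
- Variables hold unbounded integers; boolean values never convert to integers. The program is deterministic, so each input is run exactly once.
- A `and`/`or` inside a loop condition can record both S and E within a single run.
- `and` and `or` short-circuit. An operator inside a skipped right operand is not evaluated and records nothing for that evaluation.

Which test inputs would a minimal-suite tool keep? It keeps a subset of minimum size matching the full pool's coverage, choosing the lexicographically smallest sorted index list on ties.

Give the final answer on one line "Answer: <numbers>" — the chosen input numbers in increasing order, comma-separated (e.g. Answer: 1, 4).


run #1 (p=6, x=8) runs B1->T, B4->S, B3->F, B5->F, B6->F; records B1=T, B3=F, B4=S, B5=F, B6=F
run #2 (p=4, x=2) runs B1->F, B2->F, B4->E, B3->F, B5->T, B6->T, B7->T; records B1=F, B2=F, B3=F, B4=E, B5=T, B6=T, B7=T
run #3 (p=5, x=10) runs B1->T, B4->S, B3->F, B5->F, B6->F; records B1=T, B3=F, B4=S, B5=F, B6=F
run #4 (p=2, x=9) runs B1->T, B4->S, B3->F, B5->F, B6->F; records B1=T, B3=F, B4=S, B5=F, B6=F
run #5 (p=3, x=11) runs B1->T, B4->E, B3->T, B4->S, B3->F, B5->F, B6->F; records B1=T, B3=T, B3=F, B4=S, B4=E, B5=F, B6=F
run #6 (p=3, x=4) runs B1->T, B4->E, B3->F, B5->F, B6->F; records B1=T, B3=F, B4=E, B5=F, B6=F
run #7 (p=2, x=14) runs B1->T, B4->S, B3->F, B5->F, B6->F; records B1=T, B3=F, B4=S, B5=F, B6=F
run #8 (p=2, x=2) runs B1->T, B4->S, B3->F, B5->F, B6->F; records B1=T, B3=F, B4=S, B5=F, B6=F
run #9 (p=5, x=14) runs B1->T, B4->S, B3->F, B5->F, B6->F; records B1=T, B3=F, B4=S, B5=F, B6=F
pool-wide coverage (12 outcomes): B1=T, B1=F, B2=F, B3=T, B3=F, B4=S, B4=E, B5=T, B5=F, B6=T, B6=F, B7=T
checked all size-1 subsets: none covers 12 outcomes (max 7/12)
size 2: inputs {2, 5} cover all 12 outcomes, and no lexicographically smaller subset of this size does
Answer: 2, 5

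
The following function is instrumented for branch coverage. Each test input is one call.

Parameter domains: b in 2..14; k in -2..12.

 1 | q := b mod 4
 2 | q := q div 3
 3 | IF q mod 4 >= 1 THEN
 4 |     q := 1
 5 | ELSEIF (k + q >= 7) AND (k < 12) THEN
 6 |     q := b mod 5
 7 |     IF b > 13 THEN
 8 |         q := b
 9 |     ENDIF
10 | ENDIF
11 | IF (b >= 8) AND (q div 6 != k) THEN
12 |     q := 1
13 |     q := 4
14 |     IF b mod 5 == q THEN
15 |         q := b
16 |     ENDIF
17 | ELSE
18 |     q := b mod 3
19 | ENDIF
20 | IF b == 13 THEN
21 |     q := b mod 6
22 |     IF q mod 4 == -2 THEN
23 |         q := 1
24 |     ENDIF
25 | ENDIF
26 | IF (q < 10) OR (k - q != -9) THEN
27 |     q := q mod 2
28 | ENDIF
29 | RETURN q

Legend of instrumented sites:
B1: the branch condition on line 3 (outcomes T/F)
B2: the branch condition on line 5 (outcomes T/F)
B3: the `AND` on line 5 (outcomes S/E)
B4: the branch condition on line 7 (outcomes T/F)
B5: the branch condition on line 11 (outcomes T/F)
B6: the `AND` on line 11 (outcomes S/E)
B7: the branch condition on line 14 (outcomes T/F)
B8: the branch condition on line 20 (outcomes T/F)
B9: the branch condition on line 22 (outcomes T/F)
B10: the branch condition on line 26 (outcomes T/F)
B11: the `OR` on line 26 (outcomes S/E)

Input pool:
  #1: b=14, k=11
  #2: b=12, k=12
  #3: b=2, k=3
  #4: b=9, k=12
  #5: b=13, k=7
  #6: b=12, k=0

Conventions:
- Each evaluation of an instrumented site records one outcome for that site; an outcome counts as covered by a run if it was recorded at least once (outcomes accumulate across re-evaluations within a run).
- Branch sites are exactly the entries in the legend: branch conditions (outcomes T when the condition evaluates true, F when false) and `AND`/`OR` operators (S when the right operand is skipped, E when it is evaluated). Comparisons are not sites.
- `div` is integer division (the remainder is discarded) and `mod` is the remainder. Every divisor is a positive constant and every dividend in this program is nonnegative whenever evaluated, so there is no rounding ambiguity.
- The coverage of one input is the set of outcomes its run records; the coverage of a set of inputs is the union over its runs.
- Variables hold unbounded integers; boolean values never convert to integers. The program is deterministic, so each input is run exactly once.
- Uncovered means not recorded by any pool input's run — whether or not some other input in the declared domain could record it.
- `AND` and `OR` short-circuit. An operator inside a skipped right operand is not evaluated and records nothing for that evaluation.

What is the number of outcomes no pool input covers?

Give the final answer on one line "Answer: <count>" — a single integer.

test 1 (b=14, k=11) fires B1->F, B3->E, B2->T, B4->T, B6->E, B5->T, B7->T, B8->F, B11->E, B10->T; hits B1=F, B2=T, B3=E, B4=T, B5=T, B6=E, B7=T, B8=F, B10=T, B11=E
test 2 (b=12, k=12) fires B1->F, B3->E, B2->F, B6->E, B5->T, B7->F, B8->F, B11->S, B10->T; hits B1=F, B2=F, B3=E, B5=T, B6=E, B7=F, B8=F, B10=T, B11=S
test 3 (b=2, k=3) fires B1->F, B3->S, B2->F, B6->S, B5->F, B8->F, B11->S, B10->T; hits B1=F, B2=F, B3=S, B5=F, B6=S, B8=F, B10=T, B11=S
test 4 (b=9, k=12) fires B1->F, B3->E, B2->F, B6->E, B5->T, B7->T, B8->F, B11->S, B10->T; hits B1=F, B2=F, B3=E, B5=T, B6=E, B7=T, B8=F, B10=T, B11=S
test 5 (b=13, k=7) fires B1->F, B3->E, B2->T, B4->F, B6->E, B5->T, B7->F, B8->T, B9->F, B11->S, B10->T; hits B1=F, B2=T, B3=E, B4=F, B5=T, B6=E, B7=F, B8=T, B9=F, B10=T, B11=S
test 6 (b=12, k=0) fires B1->F, B3->S, B2->F, B6->E, B5->F, B8->F, B11->S, B10->T; hits B1=F, B2=F, B3=S, B5=F, B6=E, B8=F, B10=T, B11=S
union over the pool: B1=F, B2=T, B2=F, B3=S, B3=E, B4=T, B4=F, B5=T, B5=F, B6=S, B6=E, B7=T, B7=F, B8=T, B8=F, B9=F, B10=T, B11=S, B11=E
uncovered (3 of 22): B1=T, B9=T, B10=F

Answer: 3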